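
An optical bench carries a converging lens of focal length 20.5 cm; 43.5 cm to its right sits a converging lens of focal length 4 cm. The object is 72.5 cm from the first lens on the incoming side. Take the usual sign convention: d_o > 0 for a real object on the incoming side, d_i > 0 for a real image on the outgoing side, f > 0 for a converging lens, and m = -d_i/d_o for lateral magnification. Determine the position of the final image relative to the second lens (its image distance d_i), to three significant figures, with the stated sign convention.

Lens 1: 1/d_i1 = 1/f_1 - 1/d_o1 = 1/20.5 - 1/72.5 = 0.03499 cm^-1, so d_i1 = 28.582 cm.
That image sits 14.918 cm in front of the second lens, so d_o2 = 14.918 cm.
Lens 2: 1/d_i2 = 1/f_2 - 1/d_o2 = 1/4 - 1/(14.918) = 0.18297 cm^-1, so d_i2 = 5.465 cm.

5.47 cm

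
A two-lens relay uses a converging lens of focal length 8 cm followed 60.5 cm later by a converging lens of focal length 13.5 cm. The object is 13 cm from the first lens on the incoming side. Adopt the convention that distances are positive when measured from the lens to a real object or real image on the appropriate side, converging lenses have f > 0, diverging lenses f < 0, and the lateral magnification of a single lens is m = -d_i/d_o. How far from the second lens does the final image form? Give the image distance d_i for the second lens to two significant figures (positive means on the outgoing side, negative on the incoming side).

20 cm

Applying the thin-lens equation to the first lens, 1/8 = 1/13 + 1/d_i1, which gives d_i1 = 20.800 cm.
The intermediate image is 20.800 cm to the right of lens 1, so d_o2 = L - d_i1 = 60.5 - 20.800 = 39.700 cm.
Applying the thin-lens equation again with f_2 = 13.5 cm and d_o2 = 39.700 cm gives d_i2 = 20.456 cm.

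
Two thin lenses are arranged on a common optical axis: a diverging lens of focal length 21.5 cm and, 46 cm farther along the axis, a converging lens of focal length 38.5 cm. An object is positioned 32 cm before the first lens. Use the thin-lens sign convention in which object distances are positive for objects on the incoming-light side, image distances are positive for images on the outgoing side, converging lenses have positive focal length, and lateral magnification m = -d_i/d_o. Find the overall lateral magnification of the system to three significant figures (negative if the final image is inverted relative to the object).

-0.760

Applying the thin-lens equation to the first lens, 1/(-21.5) = 1/32 + 1/d_i1, which gives d_i1 = -12.860 cm.
Its lateral magnification is m_1 = -d_i1/d_o1 = -(-12.860)/32 = 0.4019.
The intermediate image is virtual, 12.860 cm to the left of lens 1, so d_o2 = L - d_i1 = 46 - (-12.860) = 58.860 cm.
Applying the thin-lens equation again with f_2 = 38.5 cm and d_o2 = 58.860 cm gives d_i2 = 111.303 cm.
m_2 = -(111.303)/(58.860) = -1.8910.
The system's lateral magnification is m_1 m_2 = (0.4019)(-1.8910) = -0.7599.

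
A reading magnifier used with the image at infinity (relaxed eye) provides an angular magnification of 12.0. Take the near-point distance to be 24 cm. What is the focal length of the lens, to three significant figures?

For the image at infinity, M = D/f.
f = D/M = 24/12.0 = 2.000 cm.

2.00 cm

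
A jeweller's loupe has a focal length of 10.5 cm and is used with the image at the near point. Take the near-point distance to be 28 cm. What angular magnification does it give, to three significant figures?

M = 1 + D/f = 1 + 28/10.5 = 3.667.

3.67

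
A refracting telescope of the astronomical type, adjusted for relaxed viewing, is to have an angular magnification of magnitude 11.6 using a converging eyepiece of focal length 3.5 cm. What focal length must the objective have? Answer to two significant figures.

41 cm

|M| = f_obj/|f_eye|, so f_obj = |M| x |f_eye| = 11.6 x 3.5 = 40.600 cm.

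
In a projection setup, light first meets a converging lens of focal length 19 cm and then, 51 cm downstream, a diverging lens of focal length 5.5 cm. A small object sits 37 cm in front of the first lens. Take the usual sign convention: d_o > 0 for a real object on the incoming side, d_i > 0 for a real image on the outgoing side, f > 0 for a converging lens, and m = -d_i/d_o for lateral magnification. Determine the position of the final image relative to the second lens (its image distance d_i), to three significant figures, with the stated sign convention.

-3.77 cm

First lens: d_i1 = 1/(1/19 - 1/37) = 39.056 cm.
The intermediate image is 39.056 cm to the right of lens 1, so d_o2 = L - d_i1 = 51 - 39.056 = 11.944 cm.
Second lens: d_i2 = 1/(1/(-5.5) - 1/(11.944)) = -3.766 cm.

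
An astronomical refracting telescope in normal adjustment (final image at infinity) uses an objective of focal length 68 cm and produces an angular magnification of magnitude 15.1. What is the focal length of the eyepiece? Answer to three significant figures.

4.50 cm

|M| = f_obj/f_eye, so f_eye = f_obj/|M| = 68/15.1 = 4.503 cm.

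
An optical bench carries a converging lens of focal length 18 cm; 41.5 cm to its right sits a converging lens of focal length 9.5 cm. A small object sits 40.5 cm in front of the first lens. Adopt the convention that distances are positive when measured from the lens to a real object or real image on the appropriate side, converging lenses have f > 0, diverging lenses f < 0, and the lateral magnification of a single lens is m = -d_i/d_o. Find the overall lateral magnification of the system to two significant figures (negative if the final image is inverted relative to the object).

Applying the thin-lens equation to the first lens, 1/18 = 1/40.5 + 1/d_i1, which gives d_i1 = 32.400 cm.
Its lateral magnification is m_1 = -d_i1/d_o1 = -(32.400)/40.5 = -0.8000.
Object distance for lens 2: d_o2 = 41.5 - 32.400 = 9.100 cm.
Applying the thin-lens equation again with f_2 = 9.5 cm and d_o2 = 9.100 cm gives d_i2 = -216.125 cm.
m_2 = -(-216.125)/(9.100) = 23.7500.
Total m = m_1 x m_2 = (-0.8000)(23.7500) = -19.0000.

-19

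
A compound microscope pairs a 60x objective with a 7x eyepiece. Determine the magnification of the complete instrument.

The overall magnification of a compound microscope is the product of the objective and eyepiece magnifications:
M = M_obj x M_eye = 60 x 7 = 420.

420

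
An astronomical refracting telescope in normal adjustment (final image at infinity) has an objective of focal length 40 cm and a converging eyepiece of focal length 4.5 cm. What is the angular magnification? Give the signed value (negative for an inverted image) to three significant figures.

M = -f_obj/f_eye = -40/(4.5) = -8.889.

-8.89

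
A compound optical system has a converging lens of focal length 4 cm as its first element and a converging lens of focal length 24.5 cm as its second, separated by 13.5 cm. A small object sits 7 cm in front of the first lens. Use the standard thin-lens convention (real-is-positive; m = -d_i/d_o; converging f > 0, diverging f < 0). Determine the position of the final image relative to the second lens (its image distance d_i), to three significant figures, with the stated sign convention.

Applying the thin-lens equation to the first lens, 1/4 = 1/7 + 1/d_i1, which gives d_i1 = 9.333 cm.
Object distance for lens 2: d_o2 = 13.5 - 9.333 = 4.167 cm.
Applying the thin-lens equation again with f_2 = 24.5 cm and d_o2 = 4.167 cm gives d_i2 = -5.020 cm.

-5.02 cm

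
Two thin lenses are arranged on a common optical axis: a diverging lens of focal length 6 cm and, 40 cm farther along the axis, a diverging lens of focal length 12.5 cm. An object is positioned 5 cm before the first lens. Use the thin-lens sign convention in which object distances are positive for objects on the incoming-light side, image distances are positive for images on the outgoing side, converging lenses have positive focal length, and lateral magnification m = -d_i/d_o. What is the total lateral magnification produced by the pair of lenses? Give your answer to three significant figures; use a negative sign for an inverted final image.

First lens: d_i1 = 1/(1/(-6) - 1/5) = -2.727 cm.
m_1 = -(-2.727)/5 = 0.5455.
The intermediate image is virtual, 2.727 cm to the left of lens 1, so d_o2 = L - d_i1 = 40 - (-2.727) = 42.727 cm.
Second lens: d_i2 = 1/(1/(-12.5) - 1/(42.727)) = -9.671 cm.
m_2 = -(-9.671)/(42.727) = 0.2263.
Overall magnification: m = m_1 m_2 = 0.1235.

0.123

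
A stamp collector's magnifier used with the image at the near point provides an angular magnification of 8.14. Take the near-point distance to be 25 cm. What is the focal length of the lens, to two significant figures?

3.5 cm

For the image at the near point, M = 1 + D/f.
f = D/(M - 1) = 25/(8.14 - 1) = 3.501 cm.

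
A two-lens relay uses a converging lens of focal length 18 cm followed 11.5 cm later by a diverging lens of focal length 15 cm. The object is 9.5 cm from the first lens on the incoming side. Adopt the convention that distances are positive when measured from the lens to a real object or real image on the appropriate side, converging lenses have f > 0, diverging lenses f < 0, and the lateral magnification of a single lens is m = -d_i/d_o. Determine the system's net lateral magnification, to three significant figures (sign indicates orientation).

0.681

Lens 1: 1/d_i1 = 1/f_1 - 1/d_o1 = 1/18 - 1/9.5 = -0.04971 cm^-1, so d_i1 = -20.118 cm.
m_1 = -(-20.118)/9.5 = 2.1176.
With d_i1 < 0 the first image is virtual and lies on the object side; the object distance for lens 2 is d_o2 = 11.5 - (-20.118) = 31.618 cm.
Lens 2: 1/d_i2 = 1/f_2 - 1/d_o2 = 1/(-15) - 1/(31.618) = -0.09829 cm^-1, so d_i2 = -10.174 cm.
m_2 = -(-10.174)/(31.618) = 0.3218.
The system's lateral magnification is m_1 m_2 = (2.1176)(0.3218) = 0.6814.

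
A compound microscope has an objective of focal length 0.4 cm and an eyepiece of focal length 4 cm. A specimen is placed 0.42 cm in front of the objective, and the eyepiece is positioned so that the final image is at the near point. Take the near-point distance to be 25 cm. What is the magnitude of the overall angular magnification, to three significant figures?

Objective: 1/d_i = 1/f_obj - 1/d_o = 1/0.4 - 1/0.42 = 0.11905 cm^-1, so d_i = 8.400 cm.
m_obj = -d_i/d_o = -8.400/0.42 = -20.000.
Eyepiece angular magnification (image at near point): M_eye = 1 + D/f_e = 1 + 25/4 = 7.250.
Overall M = m_obj x M_eye = (-20.000)(7.250) = -145.00.
|M| = 145.00.

145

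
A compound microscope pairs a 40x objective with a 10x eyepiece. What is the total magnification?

The overall magnification of a compound microscope is the product of the objective and eyepiece magnifications:
M = M_obj x M_eye = 40 x 10 = 400.

400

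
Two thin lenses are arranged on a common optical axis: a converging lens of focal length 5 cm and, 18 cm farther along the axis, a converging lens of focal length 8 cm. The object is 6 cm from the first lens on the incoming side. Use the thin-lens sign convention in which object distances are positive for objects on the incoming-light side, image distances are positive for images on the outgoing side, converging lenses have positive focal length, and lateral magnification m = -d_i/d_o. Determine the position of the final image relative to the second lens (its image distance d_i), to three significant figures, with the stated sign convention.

4.80 cm

First lens: d_i1 = 1/(1/5 - 1/6) = 30.000 cm.
This image would form 30.000 cm past lens 1, i.e. 12.000 cm beyond lens 2, so it is a virtual object for lens 2: d_o2 = 18 - 30.000 = -12.000 cm.
Second lens: d_i2 = 1/(1/8 - 1/(-12.000)) = 4.800 cm.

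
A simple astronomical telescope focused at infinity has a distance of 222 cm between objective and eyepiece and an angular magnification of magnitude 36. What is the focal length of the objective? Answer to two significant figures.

220 cm

In normal adjustment the tube length equals f_obj + f_eye and |M| = f_obj/f_eye.
So f_obj = 36 f_eye and 36 f_eye + f_eye = 222 cm, giving f_eye = 222/37 = 6.000 cm and f_obj = 216.000 cm.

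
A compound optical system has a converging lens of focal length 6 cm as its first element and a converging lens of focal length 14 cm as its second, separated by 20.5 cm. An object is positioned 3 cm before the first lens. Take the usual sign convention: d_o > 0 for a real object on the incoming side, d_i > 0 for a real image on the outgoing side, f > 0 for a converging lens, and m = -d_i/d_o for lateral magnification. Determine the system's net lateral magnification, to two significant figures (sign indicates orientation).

-2.2

Applying the thin-lens equation to the first lens, 1/6 = 1/3 + 1/d_i1, which gives d_i1 = -6.000 cm.
Its lateral magnification is m_1 = -d_i1/d_o1 = -(-6.000)/3 = 2.0000.
The intermediate image is virtual, 6.000 cm to the left of lens 1, so d_o2 = L - d_i1 = 20.5 - (-6.000) = 26.500 cm.
Applying the thin-lens equation again with f_2 = 14 cm and d_o2 = 26.500 cm gives d_i2 = 29.680 cm.
m_2 = -(29.680)/(26.500) = -1.1200.
Total m = m_1 x m_2 = (2.0000)(-1.1200) = -2.2400.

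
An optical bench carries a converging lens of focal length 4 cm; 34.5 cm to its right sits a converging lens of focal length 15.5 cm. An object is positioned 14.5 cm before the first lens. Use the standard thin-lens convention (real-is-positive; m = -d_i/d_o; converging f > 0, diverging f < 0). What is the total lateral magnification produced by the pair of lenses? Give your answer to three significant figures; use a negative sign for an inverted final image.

0.438

Applying the thin-lens equation to the first lens, 1/4 = 1/14.5 + 1/d_i1, which gives d_i1 = 5.524 cm.
Its lateral magnification is m_1 = -d_i1/d_o1 = -(5.524)/14.5 = -0.3810.
Object distance for lens 2: d_o2 = 34.5 - 5.524 = 28.976 cm.
Applying the thin-lens equation again with f_2 = 15.5 cm and d_o2 = 28.976 cm gives d_i2 = 33.328 cm.
m_2 = -(33.328)/(28.976) = -1.1502.
The system's lateral magnification is m_1 m_2 = (-0.3810)(-1.1502) = 0.4382.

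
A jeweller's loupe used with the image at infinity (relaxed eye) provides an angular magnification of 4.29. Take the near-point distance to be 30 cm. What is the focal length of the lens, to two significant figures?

For the image at infinity, M = D/f.
f = D/M = 30/4.29 = 6.993 cm.

7.0 cm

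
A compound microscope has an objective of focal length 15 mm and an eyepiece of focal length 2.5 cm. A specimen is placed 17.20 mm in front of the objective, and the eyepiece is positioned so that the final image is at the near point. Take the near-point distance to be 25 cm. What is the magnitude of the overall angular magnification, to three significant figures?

75.0

Convert to cm: f_obj = 15 mm = 1.5 cm; d_o = 17.20 mm = 1.72 cm.
Objective: 1/d_i = 1/f_obj - 1/d_o = 1/1.5 - 1/1.72 = 0.08527 cm^-1, so d_i = 11.727 cm.
m_obj = -d_i/d_o = -11.727/1.72 = -6.818.
Eyepiece angular magnification (image at near point): M_eye = 1 + D/f_e = 1 + 25/2.5 = 11.000.
Overall M = m_obj x M_eye = (-6.818)(11.000) = -75.00.
|M| = 75.00.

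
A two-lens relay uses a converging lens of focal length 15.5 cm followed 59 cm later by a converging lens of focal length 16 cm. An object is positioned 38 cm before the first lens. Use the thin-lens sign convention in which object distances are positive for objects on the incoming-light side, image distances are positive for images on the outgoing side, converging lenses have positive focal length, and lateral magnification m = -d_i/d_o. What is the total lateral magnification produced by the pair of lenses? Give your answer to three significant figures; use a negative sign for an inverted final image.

0.655

First lens: d_i1 = 1/(1/15.5 - 1/38) = 26.178 cm.
m_1 = -(26.178)/38 = -0.6889.
Object distance for lens 2: d_o2 = 59 - 26.178 = 32.822 cm.
Second lens: d_i2 = 1/(1/16 - 1/(32.822)) = 31.218 cm.
m_2 = -(31.218)/(32.822) = -0.9511.
Total m = m_1 x m_2 = (-0.6889)(-0.9511) = 0.6552.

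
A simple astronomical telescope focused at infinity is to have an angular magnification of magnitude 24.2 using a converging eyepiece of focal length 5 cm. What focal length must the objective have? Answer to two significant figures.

|M| = f_obj/|f_eye|, so f_obj = |M| x |f_eye| = 24.2 x 5 = 121.000 cm.

120 cm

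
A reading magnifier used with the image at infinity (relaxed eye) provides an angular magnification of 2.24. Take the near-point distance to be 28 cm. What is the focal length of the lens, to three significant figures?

12.5 cm

For the image at infinity, M = D/f.
f = D/M = 28/2.24 = 12.500 cm.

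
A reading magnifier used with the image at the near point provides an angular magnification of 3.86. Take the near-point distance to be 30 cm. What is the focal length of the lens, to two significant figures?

10 cm

For the image at the near point, M = 1 + D/f.
f = D/(M - 1) = 30/(3.86 - 1) = 10.490 cm.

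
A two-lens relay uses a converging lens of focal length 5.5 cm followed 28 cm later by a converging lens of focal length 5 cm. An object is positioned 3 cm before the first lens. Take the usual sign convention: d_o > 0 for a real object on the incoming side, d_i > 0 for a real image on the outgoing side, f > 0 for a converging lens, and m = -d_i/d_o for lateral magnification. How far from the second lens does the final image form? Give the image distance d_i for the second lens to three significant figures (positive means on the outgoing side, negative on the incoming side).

Lens 1: 1/d_i1 = 1/f_1 - 1/d_o1 = 1/5.5 - 1/3 = -0.15152 cm^-1, so d_i1 = -6.600 cm.
With d_i1 < 0 the first image is virtual and lies on the object side; the object distance for lens 2 is d_o2 = 28 - (-6.600) = 34.600 cm.
Lens 2: 1/d_i2 = 1/f_2 - 1/d_o2 = 1/5 - 1/(34.600) = 0.17110 cm^-1, so d_i2 = 5.845 cm.

5.84 cm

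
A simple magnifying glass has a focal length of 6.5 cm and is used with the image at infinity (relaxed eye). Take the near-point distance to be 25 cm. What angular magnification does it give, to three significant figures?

3.85

M = D/f = 25/6.5 = 3.846.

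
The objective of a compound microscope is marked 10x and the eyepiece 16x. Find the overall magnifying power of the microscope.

The overall magnification of a compound microscope is the product of the objective and eyepiece magnifications:
M = M_obj x M_eye = 10 x 16 = 160.

160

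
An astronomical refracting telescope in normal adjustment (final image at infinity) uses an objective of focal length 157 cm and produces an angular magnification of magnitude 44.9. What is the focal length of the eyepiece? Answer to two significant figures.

3.5 cm

|M| = f_obj/f_eye, so f_eye = f_obj/|M| = 157/44.9 = 3.497 cm.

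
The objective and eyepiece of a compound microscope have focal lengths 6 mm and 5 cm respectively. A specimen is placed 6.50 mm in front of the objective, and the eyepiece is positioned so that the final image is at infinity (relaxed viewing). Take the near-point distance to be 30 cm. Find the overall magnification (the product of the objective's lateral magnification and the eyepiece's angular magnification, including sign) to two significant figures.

-72

Convert to cm: f_obj = 6 mm = 0.6 cm; d_o = 6.50 mm = 0.65 cm.
Objective: 1/d_i = 1/f_obj - 1/d_o = 1/0.6 - 1/0.65 = 0.12821 cm^-1, so d_i = 7.800 cm.
m_obj = -d_i/d_o = -7.800/0.65 = -12.000.
Eyepiece angular magnification (image at infinity): M_eye = D/f_e = 30/5 = 6.000.
Overall M = m_obj x M_eye = (-12.000)(6.000) = -72.00.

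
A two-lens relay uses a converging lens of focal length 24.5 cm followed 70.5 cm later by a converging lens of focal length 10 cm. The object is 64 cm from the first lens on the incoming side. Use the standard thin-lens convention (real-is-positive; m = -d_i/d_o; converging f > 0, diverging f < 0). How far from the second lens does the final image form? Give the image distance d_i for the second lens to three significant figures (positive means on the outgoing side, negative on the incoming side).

14.8 cm

First lens: d_i1 = 1/(1/24.5 - 1/64) = 39.696 cm.
That image sits 30.804 cm in front of the second lens, so d_o2 = 30.804 cm.
Second lens: d_i2 = 1/(1/10 - 1/(30.804)) = 14.807 cm.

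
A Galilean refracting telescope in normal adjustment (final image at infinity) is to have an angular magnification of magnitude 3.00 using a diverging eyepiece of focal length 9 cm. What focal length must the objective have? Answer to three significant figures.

|M| = f_obj/|f_eye|, so f_obj = |M| x |f_eye| = 3.0 x 9 = 27.000 cm.

27.0 cm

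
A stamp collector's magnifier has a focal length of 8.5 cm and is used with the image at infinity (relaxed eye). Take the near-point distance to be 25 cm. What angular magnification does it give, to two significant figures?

M = D/f = 25/8.5 = 2.941.

2.9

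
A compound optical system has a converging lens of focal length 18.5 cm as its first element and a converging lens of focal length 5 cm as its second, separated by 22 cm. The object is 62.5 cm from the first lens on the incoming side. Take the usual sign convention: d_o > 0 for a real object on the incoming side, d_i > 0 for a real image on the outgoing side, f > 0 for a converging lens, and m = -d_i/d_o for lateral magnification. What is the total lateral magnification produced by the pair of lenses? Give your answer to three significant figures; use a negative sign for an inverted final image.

Lens 1: 1/d_i1 = 1/f_1 - 1/d_o1 = 1/18.5 - 1/62.5 = 0.03805 cm^-1, so d_i1 = 26.278 cm.
m_1 = -(26.278)/62.5 = -0.4205.
Since 26.278 cm > 22 cm, the first image lies past the second lens and serves as a virtual object: d_o2 = L - d_i1 = -4.278 cm.
Lens 2: 1/d_i2 = 1/f_2 - 1/d_o2 = 1/5 - 1/(-4.278) = 0.43373 cm^-1, so d_i2 = 2.306 cm.
m_2 = -(2.306)/(-4.278) = 0.5389.
Overall magnification: m = m_1 m_2 = -0.2266.

-0.227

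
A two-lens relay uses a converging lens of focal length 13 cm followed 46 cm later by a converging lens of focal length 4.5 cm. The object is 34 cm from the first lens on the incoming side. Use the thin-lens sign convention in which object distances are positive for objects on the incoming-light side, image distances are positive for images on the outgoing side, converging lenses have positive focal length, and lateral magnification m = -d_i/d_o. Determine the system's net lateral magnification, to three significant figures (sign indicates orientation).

First lens: d_i1 = 1/(1/13 - 1/34) = 21.048 cm.
m_1 = -(21.048)/34 = -0.6190.
Object distance for lens 2: d_o2 = 46 - 21.048 = 24.952 cm.
Second lens: d_i2 = 1/(1/4.5 - 1/(24.952)) = 5.490 cm.
m_2 = -(5.490)/(24.952) = -0.2200.
Total m = m_1 x m_2 = (-0.6190)(-0.2200) = 0.1362.

0.136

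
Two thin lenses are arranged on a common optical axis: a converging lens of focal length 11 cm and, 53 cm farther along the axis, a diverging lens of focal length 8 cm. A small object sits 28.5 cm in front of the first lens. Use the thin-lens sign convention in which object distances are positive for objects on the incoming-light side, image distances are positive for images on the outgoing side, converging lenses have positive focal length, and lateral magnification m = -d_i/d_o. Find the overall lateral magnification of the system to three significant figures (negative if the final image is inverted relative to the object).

-0.117

Lens 1: 1/d_i1 = 1/f_1 - 1/d_o1 = 1/11 - 1/28.5 = 0.05582 cm^-1, so d_i1 = 17.914 cm.
m_1 = -(17.914)/28.5 = -0.6286.
That image sits 35.086 cm in front of the second lens, so d_o2 = 35.086 cm.
Lens 2: 1/d_i2 = 1/f_2 - 1/d_o2 = 1/(-8) - 1/(35.086) = -0.15350 cm^-1, so d_i2 = -6.515 cm.
m_2 = -(-6.515)/(35.086) = 0.1857.
Overall magnification: m = m_1 m_2 = -0.1167.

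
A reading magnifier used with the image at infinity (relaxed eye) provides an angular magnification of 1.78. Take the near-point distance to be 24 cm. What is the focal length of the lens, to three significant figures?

For the image at infinity, M = D/f.
f = D/M = 24/1.78 = 13.483 cm.

13.5 cm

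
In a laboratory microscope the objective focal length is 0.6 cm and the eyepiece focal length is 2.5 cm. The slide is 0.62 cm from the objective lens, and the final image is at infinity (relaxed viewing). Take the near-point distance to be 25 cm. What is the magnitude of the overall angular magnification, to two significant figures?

Objective: 1/d_i = 1/f_obj - 1/d_o = 1/0.6 - 1/0.62 = 0.05376 cm^-1, so d_i = 18.600 cm.
m_obj = -d_i/d_o = -18.600/0.62 = -30.000.
Eyepiece angular magnification (image at infinity): M_eye = D/f_e = 25/2.5 = 10.000.
Overall M = m_obj x M_eye = (-30.000)(10.000) = -300.00.
|M| = 300.00.

300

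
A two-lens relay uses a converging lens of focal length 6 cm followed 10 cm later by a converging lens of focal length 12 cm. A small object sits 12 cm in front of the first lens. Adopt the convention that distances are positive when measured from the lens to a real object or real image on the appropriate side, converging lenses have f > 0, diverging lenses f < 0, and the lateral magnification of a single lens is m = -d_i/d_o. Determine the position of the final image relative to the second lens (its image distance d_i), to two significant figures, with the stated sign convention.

Applying the thin-lens equation to the first lens, 1/6 = 1/12 + 1/d_i1, which gives d_i1 = 12.000 cm.
Since 12.000 cm > 10 cm, the first image lies past the second lens and serves as a virtual object: d_o2 = L - d_i1 = -2.000 cm.
Applying the thin-lens equation again with f_2 = 12 cm and d_o2 = -2.000 cm gives d_i2 = 1.714 cm.

1.7 cm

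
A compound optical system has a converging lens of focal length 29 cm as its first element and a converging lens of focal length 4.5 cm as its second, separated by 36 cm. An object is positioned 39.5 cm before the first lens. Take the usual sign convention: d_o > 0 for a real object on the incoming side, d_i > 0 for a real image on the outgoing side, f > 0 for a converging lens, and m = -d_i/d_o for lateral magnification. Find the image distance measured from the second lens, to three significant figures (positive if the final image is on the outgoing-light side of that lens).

Lens 1: 1/d_i1 = 1/f_1 - 1/d_o1 = 1/29 - 1/39.5 = 0.00917 cm^-1, so d_i1 = 109.095 cm.
Since 109.095 cm > 36 cm, the first image lies past the second lens and serves as a virtual object: d_o2 = L - d_i1 = -73.095 cm.
Lens 2: 1/d_i2 = 1/f_2 - 1/d_o2 = 1/4.5 - 1/(-73.095) = 0.23590 cm^-1, so d_i2 = 4.239 cm.

4.24 cm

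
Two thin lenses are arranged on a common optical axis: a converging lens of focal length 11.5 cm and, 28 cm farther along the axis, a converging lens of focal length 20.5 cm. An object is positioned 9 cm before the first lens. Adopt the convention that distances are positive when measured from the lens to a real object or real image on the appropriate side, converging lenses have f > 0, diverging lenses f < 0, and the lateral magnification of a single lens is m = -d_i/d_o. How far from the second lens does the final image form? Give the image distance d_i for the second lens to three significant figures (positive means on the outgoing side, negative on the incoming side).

29.1 cm

First lens: d_i1 = 1/(1/11.5 - 1/9) = -41.400 cm.
With d_i1 < 0 the first image is virtual and lies on the object side; the object distance for lens 2 is d_o2 = 28 - (-41.400) = 69.400 cm.
Second lens: d_i2 = 1/(1/20.5 - 1/(69.400)) = 29.094 cm.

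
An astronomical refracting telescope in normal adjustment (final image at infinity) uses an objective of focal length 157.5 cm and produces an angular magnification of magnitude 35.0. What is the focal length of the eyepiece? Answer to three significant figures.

|M| = f_obj/f_eye, so f_eye = f_obj/|M| = 157.5/35.0 = 4.500 cm.

4.50 cm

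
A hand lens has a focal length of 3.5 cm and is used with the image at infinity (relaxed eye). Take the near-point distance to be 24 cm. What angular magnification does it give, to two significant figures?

6.9

M = D/f = 24/3.5 = 6.857.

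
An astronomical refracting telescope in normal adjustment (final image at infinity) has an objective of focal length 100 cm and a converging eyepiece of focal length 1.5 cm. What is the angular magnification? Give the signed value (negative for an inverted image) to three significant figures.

M = -f_obj/f_eye = -100/(1.5) = -66.667.

-66.7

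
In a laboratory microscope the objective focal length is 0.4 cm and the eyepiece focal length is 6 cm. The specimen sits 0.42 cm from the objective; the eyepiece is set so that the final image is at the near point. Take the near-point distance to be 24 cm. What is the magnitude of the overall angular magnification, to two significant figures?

Objective: 1/d_i = 1/f_obj - 1/d_o = 1/0.4 - 1/0.42 = 0.11905 cm^-1, so d_i = 8.400 cm.
m_obj = -d_i/d_o = -8.400/0.42 = -20.000.
Eyepiece angular magnification (image at near point): M_eye = 1 + D/f_e = 1 + 24/6 = 5.000.
Overall M = m_obj x M_eye = (-20.000)(5.000) = -100.00.
|M| = 100.00.

100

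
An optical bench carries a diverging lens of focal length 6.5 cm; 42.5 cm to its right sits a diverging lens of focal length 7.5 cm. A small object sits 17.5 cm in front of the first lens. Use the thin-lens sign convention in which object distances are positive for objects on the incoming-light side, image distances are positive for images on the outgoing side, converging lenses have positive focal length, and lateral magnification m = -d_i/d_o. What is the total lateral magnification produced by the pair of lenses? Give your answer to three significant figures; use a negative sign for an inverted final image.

Lens 1: 1/d_i1 = 1/f_1 - 1/d_o1 = 1/(-6.5) - 1/17.5 = -0.21099 cm^-1, so d_i1 = -4.740 cm.
m_1 = -(-4.740)/17.5 = 0.2708.
With d_i1 < 0 the first image is virtual and lies on the object side; the object distance for lens 2 is d_o2 = 42.5 - (-4.740) = 47.240 cm.
Lens 2: 1/d_i2 = 1/f_2 - 1/d_o2 = 1/(-7.5) - 1/(47.240) = -0.15450 cm^-1, so d_i2 = -6.472 cm.
m_2 = -(-6.472)/(47.240) = 0.1370.
The system's lateral magnification is m_1 m_2 = (0.2708)(0.1370) = 0.0371.

0.0371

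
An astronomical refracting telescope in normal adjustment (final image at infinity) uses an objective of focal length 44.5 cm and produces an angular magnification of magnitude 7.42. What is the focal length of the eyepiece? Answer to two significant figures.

|M| = f_obj/f_eye, so f_eye = f_obj/|M| = 44.5/7.42 = 5.997 cm.

6.0 cm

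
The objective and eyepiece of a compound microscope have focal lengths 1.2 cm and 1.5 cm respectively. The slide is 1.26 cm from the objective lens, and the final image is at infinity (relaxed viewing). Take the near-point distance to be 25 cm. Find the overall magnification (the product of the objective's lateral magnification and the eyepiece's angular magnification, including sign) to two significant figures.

-330

Objective: 1/d_i = 1/f_obj - 1/d_o = 1/1.2 - 1/1.26 = 0.03968 cm^-1, so d_i = 25.200 cm.
m_obj = -d_i/d_o = -25.200/1.26 = -20.000.
Eyepiece angular magnification (image at infinity): M_eye = D/f_e = 25/1.5 = 16.667.
Overall M = m_obj x M_eye = (-20.000)(16.667) = -333.33.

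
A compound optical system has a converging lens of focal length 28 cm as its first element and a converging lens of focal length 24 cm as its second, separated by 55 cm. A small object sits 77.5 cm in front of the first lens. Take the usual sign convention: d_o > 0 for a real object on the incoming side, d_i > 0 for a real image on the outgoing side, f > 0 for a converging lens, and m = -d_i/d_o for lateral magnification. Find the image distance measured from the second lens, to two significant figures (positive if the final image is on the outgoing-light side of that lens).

-21 cm

Lens 1: 1/d_i1 = 1/f_1 - 1/d_o1 = 1/28 - 1/77.5 = 0.02281 cm^-1, so d_i1 = 43.838 cm.
The intermediate image is 43.838 cm to the right of lens 1, so d_o2 = L - d_i1 = 55 - 43.838 = 11.162 cm.
Lens 2: 1/d_i2 = 1/f_2 - 1/d_o2 = 1/24 - 1/(11.162) = -0.04793 cm^-1, so d_i2 = -20.865 cm.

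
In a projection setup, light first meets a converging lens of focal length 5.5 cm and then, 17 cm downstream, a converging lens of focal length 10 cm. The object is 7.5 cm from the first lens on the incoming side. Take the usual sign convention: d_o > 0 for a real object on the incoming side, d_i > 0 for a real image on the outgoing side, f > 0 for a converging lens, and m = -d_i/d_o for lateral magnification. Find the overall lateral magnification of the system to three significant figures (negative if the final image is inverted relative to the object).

-2.02

Applying the thin-lens equation to the first lens, 1/5.5 = 1/7.5 + 1/d_i1, which gives d_i1 = 20.625 cm.
Its lateral magnification is m_1 = -d_i1/d_o1 = -(20.625)/7.5 = -2.7500.
Since 20.625 cm > 17 cm, the first image lies past the second lens and serves as a virtual object: d_o2 = L - d_i1 = -3.625 cm.
Applying the thin-lens equation again with f_2 = 10 cm and d_o2 = -3.625 cm gives d_i2 = 2.661 cm.
m_2 = -(2.661)/(-3.625) = 0.7339.
Overall magnification: m = m_1 m_2 = -2.0183.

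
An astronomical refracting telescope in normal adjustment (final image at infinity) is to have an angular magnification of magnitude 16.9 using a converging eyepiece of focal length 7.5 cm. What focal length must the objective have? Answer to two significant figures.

130 cm

|M| = f_obj/|f_eye|, so f_obj = |M| x |f_eye| = 16.9 x 7.5 = 126.750 cm.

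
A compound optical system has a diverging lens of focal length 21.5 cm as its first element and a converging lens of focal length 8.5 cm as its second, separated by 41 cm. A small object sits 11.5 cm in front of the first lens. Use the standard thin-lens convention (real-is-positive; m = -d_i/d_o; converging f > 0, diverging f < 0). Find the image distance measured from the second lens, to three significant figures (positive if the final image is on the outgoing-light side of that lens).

10.3 cm

First lens: d_i1 = 1/(1/(-21.5) - 1/11.5) = -7.492 cm.
The intermediate image is virtual, 7.492 cm to the left of lens 1, so d_o2 = L - d_i1 = 41 - (-7.492) = 48.492 cm.
Second lens: d_i2 = 1/(1/8.5 - 1/(48.492)) = 10.307 cm.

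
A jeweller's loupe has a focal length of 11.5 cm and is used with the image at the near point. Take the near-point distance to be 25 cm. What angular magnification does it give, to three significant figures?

3.17

M = 1 + D/f = 1 + 25/11.5 = 3.174.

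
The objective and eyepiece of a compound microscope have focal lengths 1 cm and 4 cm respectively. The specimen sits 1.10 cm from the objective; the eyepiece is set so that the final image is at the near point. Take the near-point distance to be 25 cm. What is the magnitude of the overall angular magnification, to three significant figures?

72.5

Objective: 1/d_i = 1/f_obj - 1/d_o = 1/1 - 1/1.10 = 0.09091 cm^-1, so d_i = 11.000 cm.
m_obj = -d_i/d_o = -11.000/1.10 = -10.000.
Eyepiece angular magnification (image at near point): M_eye = 1 + D/f_e = 1 + 25/4 = 7.250.
Overall M = m_obj x M_eye = (-10.000)(7.250) = -72.50.
|M| = 72.50.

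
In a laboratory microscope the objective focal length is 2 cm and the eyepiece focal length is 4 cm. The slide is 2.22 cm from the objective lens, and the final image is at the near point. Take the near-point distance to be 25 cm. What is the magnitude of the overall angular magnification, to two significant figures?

Objective: 1/d_i = 1/f_obj - 1/d_o = 1/2 - 1/2.22 = 0.04955 cm^-1, so d_i = 20.182 cm.
m_obj = -d_i/d_o = -20.182/2.22 = -9.091.
Eyepiece angular magnification (image at near point): M_eye = 1 + D/f_e = 1 + 25/4 = 7.250.
Overall M = m_obj x M_eye = (-9.091)(7.250) = -65.91.
|M| = 65.91.

66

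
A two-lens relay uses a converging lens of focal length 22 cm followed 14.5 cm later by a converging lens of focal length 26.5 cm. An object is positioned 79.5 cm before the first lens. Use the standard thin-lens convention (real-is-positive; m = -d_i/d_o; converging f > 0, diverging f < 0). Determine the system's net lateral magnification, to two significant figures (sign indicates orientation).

Lens 1: 1/d_i1 = 1/f_1 - 1/d_o1 = 1/22 - 1/79.5 = 0.03288 cm^-1, so d_i1 = 30.417 cm.
m_1 = -(30.417)/79.5 = -0.3826.
This image would form 30.417 cm past lens 1, i.e. 15.917 cm beyond lens 2, so it is a virtual object for lens 2: d_o2 = 14.5 - 30.417 = -15.917 cm.
Lens 2: 1/d_i2 = 1/f_2 - 1/d_o2 = 1/26.5 - 1/(-15.917) = 0.10056 cm^-1, so d_i2 = 9.944 cm.
m_2 = -(9.944)/(-15.917) = 0.6247.
The system's lateral magnification is m_1 m_2 = (-0.3826)(0.6247) = -0.2390.

-0.24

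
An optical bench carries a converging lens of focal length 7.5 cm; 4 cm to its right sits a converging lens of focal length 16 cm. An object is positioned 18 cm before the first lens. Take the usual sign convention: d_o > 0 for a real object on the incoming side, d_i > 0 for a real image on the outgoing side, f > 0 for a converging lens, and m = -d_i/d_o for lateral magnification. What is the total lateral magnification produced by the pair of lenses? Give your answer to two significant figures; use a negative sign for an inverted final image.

Applying the thin-lens equation to the first lens, 1/7.5 = 1/18 + 1/d_i1, which gives d_i1 = 12.857 cm.
Its lateral magnification is m_1 = -d_i1/d_o1 = -(12.857)/18 = -0.7143.
Since 12.857 cm > 4 cm, the first image lies past the second lens and serves as a virtual object: d_o2 = L - d_i1 = -8.857 cm.
Applying the thin-lens equation again with f_2 = 16 cm and d_o2 = -8.857 cm gives d_i2 = 5.701 cm.
m_2 = -(5.701)/(-8.857) = 0.6437.
Overall magnification: m = m_1 m_2 = -0.4598.

-0.46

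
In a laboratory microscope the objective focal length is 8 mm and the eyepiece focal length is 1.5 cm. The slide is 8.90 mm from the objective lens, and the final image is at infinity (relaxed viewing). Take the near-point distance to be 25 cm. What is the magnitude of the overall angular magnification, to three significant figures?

148

Convert to cm: f_obj = 8 mm = 0.8 cm; d_o = 8.90 mm = 0.89 cm.
Objective: 1/d_i = 1/f_obj - 1/d_o = 1/0.8 - 1/0.89 = 0.12640 cm^-1, so d_i = 7.911 cm.
m_obj = -d_i/d_o = -7.911/0.89 = -8.889.
Eyepiece angular magnification (image at infinity): M_eye = D/f_e = 25/1.5 = 16.667.
Overall M = m_obj x M_eye = (-8.889)(16.667) = -148.15.
|M| = 148.15.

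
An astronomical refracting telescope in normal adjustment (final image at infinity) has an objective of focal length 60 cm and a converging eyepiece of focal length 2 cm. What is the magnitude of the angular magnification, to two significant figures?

30

|M| = f_obj/|f_eye| = 60/2 = 30.000.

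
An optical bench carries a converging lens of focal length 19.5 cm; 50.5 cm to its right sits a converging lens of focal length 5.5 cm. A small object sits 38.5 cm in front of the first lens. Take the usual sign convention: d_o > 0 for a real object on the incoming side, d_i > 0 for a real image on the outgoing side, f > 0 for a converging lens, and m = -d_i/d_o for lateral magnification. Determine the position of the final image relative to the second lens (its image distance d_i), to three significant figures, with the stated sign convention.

11.0 cm

Lens 1: 1/d_i1 = 1/f_1 - 1/d_o1 = 1/19.5 - 1/38.5 = 0.02531 cm^-1, so d_i1 = 39.513 cm.
Object distance for lens 2: d_o2 = 50.5 - 39.513 = 10.987 cm.
Lens 2: 1/d_i2 = 1/f_2 - 1/d_o2 = 1/5.5 - 1/(10.987) = 0.09080 cm^-1, so d_i2 = 11.013 cm.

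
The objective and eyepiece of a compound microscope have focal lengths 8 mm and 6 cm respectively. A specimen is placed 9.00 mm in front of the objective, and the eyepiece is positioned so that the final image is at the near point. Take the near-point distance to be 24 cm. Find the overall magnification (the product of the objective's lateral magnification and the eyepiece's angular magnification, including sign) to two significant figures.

-40

Convert to cm: f_obj = 8 mm = 0.8 cm; d_o = 9.00 mm = 0.90 cm.
Objective: 1/d_i = 1/f_obj - 1/d_o = 1/0.8 - 1/0.90 = 0.13889 cm^-1, so d_i = 7.200 cm.
m_obj = -d_i/d_o = -7.200/0.90 = -8.000.
Eyepiece angular magnification (image at near point): M_eye = 1 + D/f_e = 1 + 24/6 = 5.000.
Overall M = m_obj x M_eye = (-8.000)(5.000) = -40.00.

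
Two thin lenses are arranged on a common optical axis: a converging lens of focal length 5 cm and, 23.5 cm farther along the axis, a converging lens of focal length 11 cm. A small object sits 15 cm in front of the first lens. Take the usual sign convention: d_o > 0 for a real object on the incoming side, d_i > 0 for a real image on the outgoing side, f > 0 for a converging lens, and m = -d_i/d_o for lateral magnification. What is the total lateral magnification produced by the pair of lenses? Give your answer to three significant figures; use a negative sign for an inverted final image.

Lens 1: 1/d_i1 = 1/f_1 - 1/d_o1 = 1/5 - 1/15 = 0.13333 cm^-1, so d_i1 = 7.500 cm.
m_1 = -(7.500)/15 = -0.5000.
That image sits 16.000 cm in front of the second lens, so d_o2 = 16.000 cm.
Lens 2: 1/d_i2 = 1/f_2 - 1/d_o2 = 1/11 - 1/(16.000) = 0.02841 cm^-1, so d_i2 = 35.200 cm.
m_2 = -(35.200)/(16.000) = -2.2000.
The system's lateral magnification is m_1 m_2 = (-0.5000)(-2.2000) = 1.1000.

1.10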